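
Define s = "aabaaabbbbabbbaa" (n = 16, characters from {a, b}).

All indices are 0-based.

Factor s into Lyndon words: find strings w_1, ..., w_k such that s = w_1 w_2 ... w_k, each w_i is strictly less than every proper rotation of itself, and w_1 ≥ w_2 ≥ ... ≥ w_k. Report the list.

emit factor 1: 'aab' (i=0, period=3)
emit factor 2: 'aaabbbbabbb' (i=3, period=11)
emit factor 3: 'a' (i=14, period=1)
emit factor 4: 'a' (i=15, period=1)

["aab", "aaabbbbabbb", "a", "a"]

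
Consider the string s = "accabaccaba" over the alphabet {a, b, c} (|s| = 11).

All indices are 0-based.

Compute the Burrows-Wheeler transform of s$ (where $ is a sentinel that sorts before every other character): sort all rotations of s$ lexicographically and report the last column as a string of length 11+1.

abccb$aaccaa

rank  rotation      last
    0  $accabaccaba  a
    1  a$accabaccab  b
    2  aba$accabacc  c
    3  abaccaba$acc  c
    4  accaba$accab  b
    5  accabaccaba$  $
    6  ba$accabacca  a
    7  baccaba$acca  a
    8  caba$accabac  c
    9  cabaccaba$ac  c
   10  ccaba$accaba  a
   11  ccabaccaba$a  a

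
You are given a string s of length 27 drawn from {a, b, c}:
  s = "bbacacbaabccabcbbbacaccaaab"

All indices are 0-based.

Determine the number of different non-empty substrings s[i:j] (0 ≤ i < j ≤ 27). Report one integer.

rank→(start, suffix):
  0 → (23, 'aaab')
  1 → (24, 'aab')
  2 → (7, 'aabccabcbbbacaccaaab')
  3 → (25, 'ab')
  4 → (12, 'abcbbbacaccaaab')
  5 → (8, 'abccabcbbbacaccaaab')
  6 → (2, 'acacbaabccabcbbbacaccaaab')
  7 → (18, 'acaccaaab')
  8 → (4, 'acbaabccabcbbbacaccaaab')
  9 → (20, 'accaaab')
  10 → (26, 'b')
  11 → (6, 'baabccabcbbbacaccaaab')
  12 → (1, 'bacacbaabccabcbbbacaccaaab')
  13 → (17, 'bacaccaaab')
  14 → (0, 'bbacacbaabccabcbbbacaccaaab')
  15 → (16, 'bbacaccaaab')
  16 → (15, 'bbbacaccaaab')
  17 → (13, 'bcbbbacaccaaab')
  18 → (9, 'bccabcbbbacaccaaab')
  19 → (22, 'caaab')
  20 → (11, 'cabcbbbacaccaaab')
  21 → (3, 'cacbaabccabcbbbacaccaaab')
  22 → (19, 'caccaaab')
  23 → (5, 'cbaabccabcbbbacaccaaab')
  24 → (14, 'cbbbacaccaaab')
  25 → (21, 'ccaaab')
  26 → (10, 'ccabcbbbacaccaaab')

SA = [23, 24, 7, 25, 12, 8, 2, 18, 4, 20, 26, 6, 1, 17, 0, 16, 15, 13, 9, 22, 11, 3, 19, 5, 14, 21, 10]
i: (SA[i-1],SA[i]) lcp shared
  1: (23,24) 2 'aa'
  2: (24,7) 3 'aab'
  3: (7,25) 1 'a'
  4: (25,12) 2 'ab'
  5: (12,8) 3 'abc'
  6: (8,2) 1 'a'
  7: (2,18) 4 'acac'
  8: (18,4) 2 'ac'
  9: (4,20) 2 'ac'
  10: (20,26) 0 ''
  11: (26,6) 1 'b'
  12: (6,1) 2 'ba'
  13: (1,17) 5 'bacac'
  14: (17,0) 1 'b'
  15: (0,16) 6 'bbacac'
  16: (16,15) 2 'bb'
  17: (15,13) 1 'b'
  18: (13,9) 2 'bc'
  19: (9,22) 0 ''
  20: (22,11) 2 'ca'
  21: (11,3) 2 'ca'
  22: (3,19) 3 'cac'
  23: (19,5) 1 'c'
  24: (5,14) 2 'cb'
  25: (14,21) 1 'c'
  26: (21,10) 3 'cca'

n(n+1)/2 = 27·28/2 = 378
Σ LCP = 0 + 2 + 3 + 1 + 2 + 3 + 1 + 4 + 2 + 2 + 0 + 1 + 2 + 5 + 1 + 6 + 2 + 1 + 2 + 0 + 2 + 2 + 3 + 1 + 2 + 1 + 3 = 54
distinct = 378 − 54 = 324

324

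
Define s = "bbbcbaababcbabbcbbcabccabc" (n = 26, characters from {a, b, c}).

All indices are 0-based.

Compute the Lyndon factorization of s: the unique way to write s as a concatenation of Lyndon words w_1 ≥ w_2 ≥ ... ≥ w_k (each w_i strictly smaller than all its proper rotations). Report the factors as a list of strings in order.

emit factor 1: 'bbbc' (i=0, period=4)
emit factor 2: 'b' (i=4, period=1)
emit factor 3: 'aababcbabbcbbcabccabc' (i=5, period=21)

["bbbc", "b", "aababcbabbcbbcabccabc"]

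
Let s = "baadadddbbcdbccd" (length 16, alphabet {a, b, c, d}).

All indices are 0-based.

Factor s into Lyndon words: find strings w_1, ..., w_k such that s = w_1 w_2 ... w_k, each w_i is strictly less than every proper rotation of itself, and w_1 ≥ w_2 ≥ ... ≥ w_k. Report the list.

["b", "aadadddbbcdbccd"]

emit factor 1: 'b' (i=0, period=1)
emit factor 2: 'aadadddbbcdbccd' (i=1, period=15)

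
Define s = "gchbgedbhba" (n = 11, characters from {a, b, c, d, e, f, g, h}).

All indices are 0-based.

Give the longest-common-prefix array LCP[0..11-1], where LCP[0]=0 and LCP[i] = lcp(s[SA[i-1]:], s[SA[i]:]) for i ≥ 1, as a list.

[0, 0, 1, 1, 0, 0, 0, 0, 1, 0, 2]

sorted suffixes:
  #0 SA[0]=10  'a'
  #1 SA[1]=9  'ba'
  #2 SA[2]=3  'bgedbhba'
  #3 SA[3]=7  'bhba'
  #4 SA[4]=1  'chbgedbhba'
  #5 SA[5]=6  'dbhba'
  #6 SA[6]=5  'edbhba'
  #7 SA[7]=0  'gchbgedbhba'
  #8 SA[8]=4  'gedbhba'
  #9 SA[9]=8  'hba'
  #10 SA[10]=2  'hbgedbhba'

SA = [10, 9, 3, 7, 1, 6, 5, 0, 4, 8, 2]
[i] adj suffixes → lcp
  [1] 10/9 → 0 ('')
  [2] 9/3 → 1 ('b')
  [3] 3/7 → 1 ('b')
  [4] 7/1 → 0 ('')
  [5] 1/6 → 0 ('')
  [6] 6/5 → 0 ('')
  [7] 5/0 → 0 ('')
  [8] 0/4 → 1 ('g')
  [9] 4/8 → 0 ('')
  [10] 8/2 → 2 ('hb')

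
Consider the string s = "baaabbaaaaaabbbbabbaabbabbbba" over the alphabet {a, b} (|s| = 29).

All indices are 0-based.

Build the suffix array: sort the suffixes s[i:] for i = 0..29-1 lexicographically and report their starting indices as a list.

rank | idx | suffix
   0 |  28 | a
   1 |   6 | aaaaaabbbbabbaabbabbbba
   2 |   7 | aaaaabbbbabbaabbabbbba
   3 |   8 | aaaabbbbabbaabbabbbba
   4 |   1 | aaabbaaaaaabbbbabbaabbabbbba
   5 |   9 | aaabbbbabbaabbabbbba
   6 |   2 | aabbaaaaaabbbbabbaabbabbbba
   7 |  19 | aabbabbbba
   8 |  10 | aabbbbabbaabbabbbba
   9 |   3 | abbaaaaaabbbbabbaabbabbbba
  10 |  16 | abbaabbabbbba
  11 |  20 | abbabbbba
  12 |  23 | abbbba
  13 |  11 | abbbbabbaabbabbbba
  14 |  27 | ba
  15 |   5 | baaaaaabbbbabbaabbabbbba
  16 |   0 | baaabbaaaaaabbbbabbaabbabbbba
  17 |  18 | baabbabbbba
  18 |  15 | babbaabbabbbba
  19 |  22 | babbbba
  20 |  26 | bba
  21 |   4 | bbaaaaaabbbbabbaabbabbbba
  22 |  17 | bbaabbabbbba
  23 |  14 | bbabbaabbabbbba
  24 |  21 | bbabbbba
  25 |  25 | bbba
  26 |  13 | bbbabbaabbabbbba
  27 |  24 | bbbba
  28 |  12 | bbbbabbaabbabbbba

[28, 6, 7, 8, 1, 9, 2, 19, 10, 3, 16, 20, 23, 11, 27, 5, 0, 18, 15, 22, 26, 4, 17, 14, 21, 25, 13, 24, 12]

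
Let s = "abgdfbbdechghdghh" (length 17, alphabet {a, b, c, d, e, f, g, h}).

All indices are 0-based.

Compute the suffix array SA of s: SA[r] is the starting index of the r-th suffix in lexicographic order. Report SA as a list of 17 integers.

rank→(start, suffix):
  0 → (0, 'abgdfbbdechghdghh')
  1 → (5, 'bbdechghdghh')
  2 → (6, 'bdechghdghh')
  3 → (1, 'bgdfbbdechghdghh')
  4 → (9, 'chghdghh')
  5 → (7, 'dechghdghh')
  6 → (3, 'dfbbdechghdghh')
  7 → (13, 'dghh')
  8 → (8, 'echghdghh')
  9 → (4, 'fbbdechghdghh')
  10 → (2, 'gdfbbdechghdghh')
  11 → (11, 'ghdghh')
  12 → (14, 'ghh')
  13 → (16, 'h')
  14 → (12, 'hdghh')
  15 → (10, 'hghdghh')
  16 → (15, 'hh')

[0, 5, 6, 1, 9, 7, 3, 13, 8, 4, 2, 11, 14, 16, 12, 10, 15]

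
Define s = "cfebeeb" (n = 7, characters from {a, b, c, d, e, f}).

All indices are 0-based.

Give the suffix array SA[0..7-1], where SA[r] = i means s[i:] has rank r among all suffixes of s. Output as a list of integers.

rank | idx | suffix
   0 |   6 | b
   1 |   3 | beeb
   2 |   0 | cfebeeb
   3 |   5 | eb
   4 |   2 | ebeeb
   5 |   4 | eeb
   6 |   1 | febeeb

[6, 3, 0, 5, 2, 4, 1]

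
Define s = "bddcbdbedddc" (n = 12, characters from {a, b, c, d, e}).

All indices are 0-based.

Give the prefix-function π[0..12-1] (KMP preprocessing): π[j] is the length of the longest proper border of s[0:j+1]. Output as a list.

[0, 0, 0, 0, 1, 2, 1, 0, 0, 0, 0, 0]

π[0] = 0
j=1 s[j]='d': π[1]=0 (border '')
j=2 s[j]='d': π[2]=0 (border '')
j=3 s[j]='c': π[3]=0 (border '')
j=4 s[j]='b': π[4]=1 (border 'b')
j=5 s[j]='d': π[5]=2 (border 'bd')
j=6 s[j]='b': k: 2→0; π[6]=1 (border 'b')
j=7 s[j]='e': k: 1→0; π[7]=0 (border '')
j=8 s[j]='d': π[8]=0 (border '')
j=9 s[j]='d': π[9]=0 (border '')
j=10 s[j]='d': π[10]=0 (border '')
j=11 s[j]='c': π[11]=0 (border '')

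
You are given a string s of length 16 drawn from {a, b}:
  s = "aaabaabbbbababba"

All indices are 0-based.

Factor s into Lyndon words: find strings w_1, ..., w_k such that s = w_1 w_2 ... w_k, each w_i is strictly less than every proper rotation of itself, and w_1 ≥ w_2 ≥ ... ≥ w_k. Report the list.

emit factor 1: 'aaabaabbbbababb' (i=0, period=15)
emit factor 2: 'a' (i=15, period=1)

["aaabaabbbbababb", "a"]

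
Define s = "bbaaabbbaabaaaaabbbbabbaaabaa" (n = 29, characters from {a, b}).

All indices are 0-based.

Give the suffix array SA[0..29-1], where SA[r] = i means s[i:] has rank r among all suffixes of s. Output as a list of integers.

[28, 27, 11, 12, 23, 2, 13, 24, 8, 3, 14, 25, 9, 20, 4, 15, 26, 10, 22, 1, 7, 19, 21, 0, 6, 18, 5, 17, 16]

rank | idx | suffix
   0 |  28 | a
   1 |  27 | aa
   2 |  11 | aaaaabbbbabbaaabaa
   3 |  12 | aaaabbbbabbaaabaa
   4 |  23 | aaabaa
   5 |   2 | aaabbbaabaaaaabbbbabbaaabaa
   6 |  13 | aaabbbbabbaaabaa
   7 |  24 | aabaa
   8 |   8 | aabaaaaabbbbabbaaabaa
   9 |   3 | aabbbaabaaaaabbbbabbaaabaa
  10 |  14 | aabbbbabbaaabaa
  11 |  25 | abaa
  12 |   9 | abaaaaabbbbabbaaabaa
  13 |  20 | abbaaabaa
  14 |   4 | abbbaabaaaaabbbbabbaaabaa
  15 |  15 | abbbbabbaaabaa
  16 |  26 | baa
  17 |  10 | baaaaabbbbabbaaabaa
  18 |  22 | baaabaa
  19 |   1 | baaabbbaabaaaaabbbbabbaaabaa
  20 |   7 | baabaaaaabbbbabbaaabaa
  21 |  19 | babbaaabaa
  22 |  21 | bbaaabaa
  23 |   0 | bbaaabbbaabaaaaabbbbabbaaabaa
  24 |   6 | bbaabaaaaabbbbabbaaabaa
  25 |  18 | bbabbaaabaa
  26 |   5 | bbbaabaaaaabbbbabbaaabaa
  27 |  17 | bbbabbaaabaa
  28 |  16 | bbbbabbaaabaa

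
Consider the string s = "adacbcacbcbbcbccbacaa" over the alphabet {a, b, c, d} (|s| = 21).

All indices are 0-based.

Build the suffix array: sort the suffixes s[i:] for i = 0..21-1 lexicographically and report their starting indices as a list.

rank→(start, suffix):
  0 → (20, 'a')
  1 → (19, 'aa')
  2 → (17, 'acaa')
  3 → (2, 'acbcacbcbbcbccbacaa')
  4 → (6, 'acbcbbcbccbacaa')
  5 → (0, 'adacbcacbcbbcbccbacaa')
  6 → (16, 'bacaa')
  7 → (10, 'bbcbccbacaa')
  8 → (4, 'bcacbcbbcbccbacaa')
  9 → (8, 'bcbbcbccbacaa')
  10 → (11, 'bcbccbacaa')
  11 → (13, 'bccbacaa')
  12 → (18, 'caa')
  13 → (5, 'cacbcbbcbccbacaa')
  14 → (15, 'cbacaa')
  15 → (9, 'cbbcbccbacaa')
  16 → (3, 'cbcacbcbbcbccbacaa')
  17 → (7, 'cbcbbcbccbacaa')
  18 → (12, 'cbccbacaa')
  19 → (14, 'ccbacaa')
  20 → (1, 'dacbcacbcbbcbccbacaa')

[20, 19, 17, 2, 6, 0, 16, 10, 4, 8, 11, 13, 18, 5, 15, 9, 3, 7, 12, 14, 1]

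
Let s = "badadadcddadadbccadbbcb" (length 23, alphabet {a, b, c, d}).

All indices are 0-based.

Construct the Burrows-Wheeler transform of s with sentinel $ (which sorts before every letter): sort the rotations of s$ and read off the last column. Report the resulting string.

bbddcddc$dbdcbbddaaaaaac

rank  rotation                  last
    0  $badadadcddadadbccadbbcb  b
    1  adadadcddadadbccadbbcb$b  b
    2  adadbccadbbcb$badadadcdd  d
    3  adadcddadadbccadbbcb$bad  d
    4  adbbcb$badadadcddadadbcc  c
    5  adbccadbbcb$badadadcddad  d
    6  adcddadadbccadbbcb$badad  d
    7  b$badadadcddadadbccadbbc  c
    8  badadadcddadadbccadbbcb$  $
    9  bbcb$badadadcddadadbccad  d
   10  bcb$badadadcddadadbccadb  b
   11  bccadbbcb$badadadcddadad  d
   12  cadbbcb$badadadcddadadbc  c
   13  cb$badadadcddadadbccadbb  b
   14  ccadbbcb$badadadcddadadb  b
   15  cddadadbccadbbcb$badadad  d
   16  dadadbccadbbcb$badadadcd  d
   17  dadadcddadadbccadbbcb$ba  a
   18  dadbccadbbcb$badadadcdda  a
   19  dadcddadadbccadbbcb$bada  a
   20  dbbcb$badadadcddadadbcca  a
   21  dbccadbbcb$badadadcddada  a
   22  dcddadadbccadbbcb$badada  a
   23  ddadadbccadbbcb$badadadc  c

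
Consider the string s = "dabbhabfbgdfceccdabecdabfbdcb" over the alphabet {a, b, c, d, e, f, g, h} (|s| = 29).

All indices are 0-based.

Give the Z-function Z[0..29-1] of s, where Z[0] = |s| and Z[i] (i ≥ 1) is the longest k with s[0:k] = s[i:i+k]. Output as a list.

Z[0]=29
i=1: i≥r, start 0; Z[1]=0
i=2: i≥r, start 0; Z[2]=0
i=3: i≥r, start 0; Z[3]=0
i=4: i≥r, start 0; Z[4]=0
i=5: i≥r, start 0; Z[5]=0
i=6: i≥r, start 0; Z[6]=0
i=7: i≥r, start 0; Z[7]=0
i=8: i≥r, start 0; Z[8]=0
i=9: i≥r, start 0; Z[9]=0
i=10: i≥r, start 0; Z[10]=1 scan→box=[10,11)
i=11: i≥r, start 0; Z[11]=0
i=12: i≥r, start 0; Z[12]=0
i=13: i≥r, start 0; Z[13]=0
i=14: i≥r, start 0; Z[14]=0
i=15: i≥r, start 0; Z[15]=0
i=16: i≥r, start 0; Z[16]=3 scan→box=[16,19)
i=17: min(r-i=2, Z[1]=0)=0; Z[17]=0
i=18: min(r-i=1, Z[2]=0)=0; Z[18]=0
i=19: i≥r, start 0; Z[19]=0
i=20: i≥r, start 0; Z[20]=0
i=21: i≥r, start 0; Z[21]=3 scan→box=[21,24)
i=22: min(r-i=2, Z[1]=0)=0; Z[22]=0
i=23: min(r-i=1, Z[2]=0)=0; Z[23]=0
i=24: i≥r, start 0; Z[24]=0
i=25: i≥r, start 0; Z[25]=0
i=26: i≥r, start 0; Z[26]=1 scan→box=[26,27)
i=27: i≥r, start 0; Z[27]=0
i=28: i≥r, start 0; Z[28]=0

[29, 0, 0, 0, 0, 0, 0, 0, 0, 0, 1, 0, 0, 0, 0, 0, 3, 0, 0, 0, 0, 3, 0, 0, 0, 0, 1, 0, 0]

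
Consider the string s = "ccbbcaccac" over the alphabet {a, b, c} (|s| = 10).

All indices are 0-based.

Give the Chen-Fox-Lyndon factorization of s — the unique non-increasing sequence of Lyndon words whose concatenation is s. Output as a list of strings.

["c", "c", "bbc", "acc", "ac"]

emit factor 1: 'c' (i=0, period=1)
emit factor 2: 'c' (i=1, period=1)
emit factor 3: 'bbc' (i=2, period=3)
emit factor 4: 'acc' (i=5, period=3)
emit factor 5: 'ac' (i=8, period=2)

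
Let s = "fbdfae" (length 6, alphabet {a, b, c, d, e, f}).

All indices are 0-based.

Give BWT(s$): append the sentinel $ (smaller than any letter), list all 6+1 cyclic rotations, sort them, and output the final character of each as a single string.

rank  rotation last
    0  $fbdfae  e
    1  ae$fbdf  f
    2  bdfae$f  f
    3  dfae$fb  b
    4  e$fbdfa  a
    5  fae$fbd  d
    6  fbdfae$  $

effbad$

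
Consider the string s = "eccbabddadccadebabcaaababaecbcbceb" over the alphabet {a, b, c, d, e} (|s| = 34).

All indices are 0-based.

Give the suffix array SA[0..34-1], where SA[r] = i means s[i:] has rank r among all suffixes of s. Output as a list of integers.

rank | idx | suffix
   0 |  19 | aaababaecbcbceb
   1 |  20 | aababaecbcbceb
   2 |  21 | ababaecbcbceb
   3 |  23 | abaecbcbceb
   4 |  16 | abcaaababaecbcbceb
   5 |   4 | abddadccadebabcaaababaecbcbceb
   6 |   8 | adccadebabcaaababaecbcbceb
   7 |  12 | adebabcaaababaecbcbceb
   8 |  25 | aecbcbceb
   9 |  33 | b
  10 |  22 | babaecbcbceb
  11 |  15 | babcaaababaecbcbceb
  12 |   3 | babddadccadebabcaaababaecbcbceb
  13 |  24 | baecbcbceb
  14 |  17 | bcaaababaecbcbceb
  15 |  28 | bcbceb
  16 |  30 | bceb
  17 |   5 | bddadccadebabcaaababaecbcbceb
  18 |  18 | caaababaecbcbceb
  19 |  11 | cadebabcaaababaecbcbceb
  20 |   2 | cbabddadccadebabcaaababaecbcbceb
  21 |  27 | cbcbceb
  22 |  29 | cbceb
  23 |  10 | ccadebabcaaababaecbcbceb
  24 |   1 | ccbabddadccadebabcaaababaecbcbceb
  25 |  31 | ceb
  26 |   7 | dadccadebabcaaababaecbcbceb
  27 |   9 | dccadebabcaaababaecbcbceb
  28 |   6 | ddadccadebabcaaababaecbcbceb
  29 |  13 | debabcaaababaecbcbceb
  30 |  32 | eb
  31 |  14 | ebabcaaababaecbcbceb
  32 |  26 | ecbcbceb
  33 |   0 | eccbabddadccadebabcaaababaecbcbceb

[19, 20, 21, 23, 16, 4, 8, 12, 25, 33, 22, 15, 3, 24, 17, 28, 30, 5, 18, 11, 2, 27, 29, 10, 1, 31, 7, 9, 6, 13, 32, 14, 26, 0]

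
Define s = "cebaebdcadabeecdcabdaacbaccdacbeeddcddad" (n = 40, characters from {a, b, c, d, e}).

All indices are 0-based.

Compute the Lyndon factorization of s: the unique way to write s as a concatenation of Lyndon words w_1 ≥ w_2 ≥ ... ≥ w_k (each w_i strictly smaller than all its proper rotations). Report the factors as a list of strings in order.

emit factor 1: 'ce' (i=0, period=2)
emit factor 2: 'b' (i=2, period=1)
emit factor 3: 'aebdc' (i=3, period=5)
emit factor 4: 'ad' (i=8, period=2)
emit factor 5: 'abeecdc' (i=10, period=7)
emit factor 6: 'abd' (i=17, period=3)
emit factor 7: 'aacbaccdacbeeddcddad' (i=20, period=20)

["ce", "b", "aebdc", "ad", "abeecdc", "abd", "aacbaccdacbeeddcddad"]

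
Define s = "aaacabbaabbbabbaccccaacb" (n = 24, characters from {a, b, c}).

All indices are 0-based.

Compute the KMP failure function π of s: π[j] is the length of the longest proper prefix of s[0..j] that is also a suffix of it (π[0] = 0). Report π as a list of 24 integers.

π[0] = 0
j=1 s[j]='a': π[1]=1 (border 'a')
j=2 s[j]='a': π[2]=2 (border 'aa')
j=3 s[j]='c': k: 2→1→0; π[3]=0 (border '')
j=4 s[j]='a': π[4]=1 (border 'a')
j=5 s[j]='b': k: 1→0; π[5]=0 (border '')
j=6 s[j]='b': π[6]=0 (border '')
j=7 s[j]='a': π[7]=1 (border 'a')
j=8 s[j]='a': π[8]=2 (border 'aa')
j=9 s[j]='b': k: 2→1→0; π[9]=0 (border '')
j=10 s[j]='b': π[10]=0 (border '')
j=11 s[j]='b': π[11]=0 (border '')
j=12 s[j]='a': π[12]=1 (border 'a')
j=13 s[j]='b': k: 1→0; π[13]=0 (border '')
j=14 s[j]='b': π[14]=0 (border '')
j=15 s[j]='a': π[15]=1 (border 'a')
j=16 s[j]='c': k: 1→0; π[16]=0 (border '')
j=17 s[j]='c': π[17]=0 (border '')
j=18 s[j]='c': π[18]=0 (border '')
j=19 s[j]='c': π[19]=0 (border '')
j=20 s[j]='a': π[20]=1 (border 'a')
j=21 s[j]='a': π[21]=2 (border 'aa')
j=22 s[j]='c': k: 2→1→0; π[22]=0 (border '')
j=23 s[j]='b': π[23]=0 (border '')

[0, 1, 2, 0, 1, 0, 0, 1, 2, 0, 0, 0, 1, 0, 0, 1, 0, 0, 0, 0, 1, 2, 0, 0]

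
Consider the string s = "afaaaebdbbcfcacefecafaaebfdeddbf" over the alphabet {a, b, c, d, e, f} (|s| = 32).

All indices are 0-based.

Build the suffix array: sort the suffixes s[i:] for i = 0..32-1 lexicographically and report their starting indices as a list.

rank→(start, suffix):
  0 → (2, 'aaaebdbbcfcacefecafaaebfdeddbf')
  1 → (3, 'aaebdbbcfcacefecafaaebfdeddbf')
  2 → (21, 'aaebfdeddbf')
  3 → (13, 'acefecafaaebfdeddbf')
  4 → (4, 'aebdbbcfcacefecafaaebfdeddbf')
  5 → (22, 'aebfdeddbf')
  6 → (0, 'afaaaebdbbcfcacefecafaaebfdeddbf')
  7 → (19, 'afaaebfdeddbf')
  8 → (8, 'bbcfcacefecafaaebfdeddbf')
  9 → (9, 'bcfcacefecafaaebfdeddbf')
  10 → (6, 'bdbbcfcacefecafaaebfdeddbf')
  11 → (30, 'bf')
  12 → (24, 'bfdeddbf')
  13 → (12, 'cacefecafaaebfdeddbf')
  14 → (18, 'cafaaebfdeddbf')
  15 → (14, 'cefecafaaebfdeddbf')
  16 → (10, 'cfcacefecafaaebfdeddbf')
  17 → (7, 'dbbcfcacefecafaaebfdeddbf')
  18 → (29, 'dbf')
  19 → (28, 'ddbf')
  20 → (26, 'deddbf')
  21 → (5, 'ebdbbcfcacefecafaaebfdeddbf')
  22 → (23, 'ebfdeddbf')
  23 → (17, 'ecafaaebfdeddbf')
  24 → (27, 'eddbf')
  25 → (15, 'efecafaaebfdeddbf')
  26 → (31, 'f')
  27 → (1, 'faaaebdbbcfcacefecafaaebfdeddbf')
  28 → (20, 'faaebfdeddbf')
  29 → (11, 'fcacefecafaaebfdeddbf')
  30 → (25, 'fdeddbf')
  31 → (16, 'fecafaaebfdeddbf')

[2, 3, 21, 13, 4, 22, 0, 19, 8, 9, 6, 30, 24, 12, 18, 14, 10, 7, 29, 28, 26, 5, 23, 17, 27, 15, 31, 1, 20, 11, 25, 16]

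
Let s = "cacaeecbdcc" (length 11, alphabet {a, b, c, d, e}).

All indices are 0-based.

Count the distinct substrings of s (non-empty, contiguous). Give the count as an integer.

59

rank | idx | suffix
   0 |   1 | acaeecbdcc
   1 |   3 | aeecbdcc
   2 |   7 | bdcc
   3 |  10 | c
   4 |   0 | cacaeecbdcc
   5 |   2 | caeecbdcc
   6 |   6 | cbdcc
   7 |   9 | cc
   8 |   8 | dcc
   9 |   5 | ecbdcc
  10 |   4 | eecbdcc

SA = [1, 3, 7, 10, 0, 2, 6, 9, 8, 5, 4]
[i] adj suffixes → lcp
  [1] 1/3 → 1 ('a')
  [2] 3/7 → 0 ('')
  [3] 7/10 → 0 ('')
  [4] 10/0 → 1 ('c')
  [5] 0/2 → 2 ('ca')
  [6] 2/6 → 1 ('c')
  [7] 6/9 → 1 ('c')
  [8] 9/8 → 0 ('')
  [9] 8/5 → 0 ('')
  [10] 5/4 → 1 ('e')

n(n+1)/2 = 11·12/2 = 66
Σ LCP = 0 + 1 + 0 + 0 + 1 + 2 + 1 + 1 + 0 + 0 + 1 = 7
distinct = 66 − 7 = 59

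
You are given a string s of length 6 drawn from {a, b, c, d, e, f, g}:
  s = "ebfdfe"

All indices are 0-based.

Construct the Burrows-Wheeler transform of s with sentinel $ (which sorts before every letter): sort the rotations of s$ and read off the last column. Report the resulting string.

rank  rotation last
    0  $ebfdfe  e
    1  bfdfe$e  e
    2  dfe$ebf  f
    3  e$ebfdf  f
    4  ebfdfe$  $
    5  fdfe$eb  b
    6  fe$ebfd  d

eeff$bd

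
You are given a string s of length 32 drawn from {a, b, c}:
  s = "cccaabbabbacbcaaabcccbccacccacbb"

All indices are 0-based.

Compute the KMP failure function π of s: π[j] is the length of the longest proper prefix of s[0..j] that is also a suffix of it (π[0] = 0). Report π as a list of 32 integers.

π[0] = 0
j=1 s[j]='c': π[1]=1 (border 'c')
j=2 s[j]='c': π[2]=2 (border 'cc')
j=3 s[j]='a': k: 2→1→0; π[3]=0 (border '')
j=4 s[j]='a': π[4]=0 (border '')
j=5 s[j]='b': π[5]=0 (border '')
j=6 s[j]='b': π[6]=0 (border '')
j=7 s[j]='a': π[7]=0 (border '')
j=8 s[j]='b': π[8]=0 (border '')
j=9 s[j]='b': π[9]=0 (border '')
j=10 s[j]='a': π[10]=0 (border '')
j=11 s[j]='c': π[11]=1 (border 'c')
j=12 s[j]='b': k: 1→0; π[12]=0 (border '')
j=13 s[j]='c': π[13]=1 (border 'c')
j=14 s[j]='a': k: 1→0; π[14]=0 (border '')
j=15 s[j]='a': π[15]=0 (border '')
j=16 s[j]='a': π[16]=0 (border '')
j=17 s[j]='b': π[17]=0 (border '')
j=18 s[j]='c': π[18]=1 (border 'c')
j=19 s[j]='c': π[19]=2 (border 'cc')
j=20 s[j]='c': π[20]=3 (border 'ccc')
j=21 s[j]='b': k: 3→2→1→0; π[21]=0 (border '')
j=22 s[j]='c': π[22]=1 (border 'c')
j=23 s[j]='c': π[23]=2 (border 'cc')
j=24 s[j]='a': k: 2→1→0; π[24]=0 (border '')
j=25 s[j]='c': π[25]=1 (border 'c')
j=26 s[j]='c': π[26]=2 (border 'cc')
j=27 s[j]='c': π[27]=3 (border 'ccc')
j=28 s[j]='a': π[28]=4 (border 'ccca')
j=29 s[j]='c': k: 4→0; π[29]=1 (border 'c')
j=30 s[j]='b': k: 1→0; π[30]=0 (border '')
j=31 s[j]='b': π[31]=0 (border '')

[0, 1, 2, 0, 0, 0, 0, 0, 0, 0, 0, 1, 0, 1, 0, 0, 0, 0, 1, 2, 3, 0, 1, 2, 0, 1, 2, 3, 4, 1, 0, 0]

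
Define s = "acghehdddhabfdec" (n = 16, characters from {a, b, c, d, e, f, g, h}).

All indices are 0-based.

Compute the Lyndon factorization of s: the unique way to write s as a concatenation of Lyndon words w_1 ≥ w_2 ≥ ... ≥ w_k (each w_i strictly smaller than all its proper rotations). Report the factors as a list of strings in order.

["acghehdddh", "abfdec"]

emit factor 1: 'acghehdddh' (i=0, period=10)
emit factor 2: 'abfdec' (i=10, period=6)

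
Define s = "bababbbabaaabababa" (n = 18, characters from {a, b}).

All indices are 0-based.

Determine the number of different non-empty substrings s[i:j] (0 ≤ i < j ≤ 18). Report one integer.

sorted suffixes:
  #0 SA[0]=17  'a'
  #1 SA[1]=9  'aaabababa'
  #2 SA[2]=10  'aabababa'
  #3 SA[3]=15  'aba'
  #4 SA[4]=7  'abaaabababa'
  #5 SA[5]=13  'ababa'
  #6 SA[6]=11  'abababa'
  #7 SA[7]=1  'ababbbabaaabababa'
  #8 SA[8]=3  'abbbabaaabababa'
  #9 SA[9]=16  'ba'
  #10 SA[10]=8  'baaabababa'
  #11 SA[11]=14  'baba'
  #12 SA[12]=6  'babaaabababa'
  #13 SA[13]=12  'bababa'
  #14 SA[14]=0  'bababbbabaaabababa'
  #15 SA[15]=2  'babbbabaaabababa'
  #16 SA[16]=5  'bbabaaabababa'
  #17 SA[17]=4  'bbbabaaabababa'

SA = [17, 9, 10, 15, 7, 13, 11, 1, 3, 16, 8, 14, 6, 12, 0, 2, 5, 4]
rank  pair      lcp
   1  s[17:],s[9:]  1  'a'
   2  s[9:],s[10:]  2  'aa'
   3  s[10:],s[15:]  1  'a'
   4  s[15:],s[7:]  3  'aba'
   5  s[7:],s[13:]  3  'aba'
   6  s[13:],s[11:]  5  'ababa'
   7  s[11:],s[1:]  4  'abab'
   8  s[1:],s[3:]  2  'ab'
   9  s[3:],s[16:]  0  ''
  10  s[16:],s[8:]  2  'ba'
  11  s[8:],s[14:]  2  'ba'
  12  s[14:],s[6:]  4  'baba'
  13  s[6:],s[12:]  4  'baba'
  14  s[12:],s[0:]  5  'babab'
  15  s[0:],s[2:]  3  'bab'
  16  s[2:],s[5:]  1  'b'
  17  s[5:],s[4:]  2  'bb'

n(n+1)/2 = 18·19/2 = 171
Σ LCP = 0 + 1 + 2 + 1 + 3 + 3 + 5 + 4 + 2 + 0 + 2 + 2 + 4 + 4 + 5 + 3 + 1 + 2 = 44
distinct = 171 − 44 = 127

127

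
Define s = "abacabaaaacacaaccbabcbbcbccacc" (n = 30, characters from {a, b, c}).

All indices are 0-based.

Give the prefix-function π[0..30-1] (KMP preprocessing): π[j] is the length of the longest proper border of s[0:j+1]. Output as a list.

π[0] = 0
j=1 s[j]='b': π[1]=0 (border '')
j=2 s[j]='a': π[2]=1 (border 'a')
j=3 s[j]='c': k: 1→0; π[3]=0 (border '')
j=4 s[j]='a': π[4]=1 (border 'a')
j=5 s[j]='b': π[5]=2 (border 'ab')
j=6 s[j]='a': π[6]=3 (border 'aba')
j=7 s[j]='a': k: 3→1→0; π[7]=1 (border 'a')
j=8 s[j]='a': k: 1→0; π[8]=1 (border 'a')
j=9 s[j]='a': k: 1→0; π[9]=1 (border 'a')
j=10 s[j]='c': k: 1→0; π[10]=0 (border '')
j=11 s[j]='a': π[11]=1 (border 'a')
j=12 s[j]='c': k: 1→0; π[12]=0 (border '')
j=13 s[j]='a': π[13]=1 (border 'a')
j=14 s[j]='a': k: 1→0; π[14]=1 (border 'a')
j=15 s[j]='c': k: 1→0; π[15]=0 (border '')
j=16 s[j]='c': π[16]=0 (border '')
j=17 s[j]='b': π[17]=0 (border '')
j=18 s[j]='a': π[18]=1 (border 'a')
j=19 s[j]='b': π[19]=2 (border 'ab')
j=20 s[j]='c': k: 2→0; π[20]=0 (border '')
j=21 s[j]='b': π[21]=0 (border '')
j=22 s[j]='b': π[22]=0 (border '')
j=23 s[j]='c': π[23]=0 (border '')
j=24 s[j]='b': π[24]=0 (border '')
j=25 s[j]='c': π[25]=0 (border '')
j=26 s[j]='c': π[26]=0 (border '')
j=27 s[j]='a': π[27]=1 (border 'a')
j=28 s[j]='c': k: 1→0; π[28]=0 (border '')
j=29 s[j]='c': π[29]=0 (border '')

[0, 0, 1, 0, 1, 2, 3, 1, 1, 1, 0, 1, 0, 1, 1, 0, 0, 0, 1, 2, 0, 0, 0, 0, 0, 0, 0, 1, 0, 0]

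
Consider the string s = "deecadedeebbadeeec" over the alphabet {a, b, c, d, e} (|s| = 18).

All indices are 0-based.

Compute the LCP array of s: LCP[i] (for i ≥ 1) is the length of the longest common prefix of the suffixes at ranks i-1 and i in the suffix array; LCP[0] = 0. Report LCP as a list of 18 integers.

[0, 3, 0, 1, 0, 1, 0, 2, 3, 3, 0, 1, 2, 1, 1, 2, 3, 2]

rank | idx | suffix
   0 |   4 | adedeebbadeeec
   1 |  12 | adeeec
   2 |  11 | badeeec
   3 |  10 | bbadeeec
   4 |  17 | c
   5 |   3 | cadedeebbadeeec
   6 |   5 | dedeebbadeeec
   7 |   7 | deebbadeeec
   8 |   0 | deecadedeebbadeeec
   9 |  13 | deeec
  10 |   9 | ebbadeeec
  11 |  16 | ec
  12 |   2 | ecadedeebbadeeec
  13 |   6 | edeebbadeeec
  14 |   8 | eebbadeeec
  15 |  15 | eec
  16 |   1 | eecadedeebbadeeec
  17 |  14 | eeec

SA = [4, 12, 11, 10, 17, 3, 5, 7, 0, 13, 9, 16, 2, 6, 8, 15, 1, 14]
rank  pair      lcp
   1  s[4:],s[12:]  3  'ade'
   2  s[12:],s[11:]  0  ''
   3  s[11:],s[10:]  1  'b'
   4  s[10:],s[17:]  0  ''
   5  s[17:],s[3:]  1  'c'
   6  s[3:],s[5:]  0  ''
   7  s[5:],s[7:]  2  'de'
   8  s[7:],s[0:]  3  'dee'
   9  s[0:],s[13:]  3  'dee'
  10  s[13:],s[9:]  0  ''
  11  s[9:],s[16:]  1  'e'
  12  s[16:],s[2:]  2  'ec'
  13  s[2:],s[6:]  1  'e'
  14  s[6:],s[8:]  1  'e'
  15  s[8:],s[15:]  2  'ee'
  16  s[15:],s[1:]  3  'eec'
  17  s[1:],s[14:]  2  'ee'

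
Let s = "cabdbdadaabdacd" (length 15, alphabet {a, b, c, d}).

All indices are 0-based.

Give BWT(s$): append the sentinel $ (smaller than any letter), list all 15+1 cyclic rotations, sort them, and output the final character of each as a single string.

ddacddada$acabbb

rank  rotation          last
    0  $cabdbdadaabdacd  d
    1  aabdacd$cabdbdad  d
    2  abdacd$cabdbdada  a
    3  abdbdadaabdacd$c  c
    4  acd$cabdbdadaabd  d
    5  adaabdacd$cabdbd  d
    6  bdacd$cabdbdadaa  a
    7  bdadaabdacd$cabd  d
    8  bdbdadaabdacd$ca  a
    9  cabdbdadaabdacd$  $
   10  cd$cabdbdadaabda  a
   11  d$cabdbdadaabdac  c
   12  daabdacd$cabdbda  a
   13  dacd$cabdbdadaab  b
   14  dadaabdacd$cabdb  b
   15  dbdadaabdacd$cab  b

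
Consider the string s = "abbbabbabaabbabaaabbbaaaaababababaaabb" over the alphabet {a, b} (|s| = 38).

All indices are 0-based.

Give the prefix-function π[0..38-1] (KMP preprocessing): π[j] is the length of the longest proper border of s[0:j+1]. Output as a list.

[0, 0, 0, 0, 1, 2, 3, 1, 2, 1, 1, 2, 3, 1, 2, 1, 1, 1, 2, 3, 4, 5, 1, 1, 1, 1, 2, 1, 2, 1, 2, 1, 2, 1, 1, 1, 2, 3]

π[0] = 0
j=1 s[j]='b': π[1]=0 (border '')
j=2 s[j]='b': π[2]=0 (border '')
j=3 s[j]='b': π[3]=0 (border '')
j=4 s[j]='a': π[4]=1 (border 'a')
j=5 s[j]='b': π[5]=2 (border 'ab')
j=6 s[j]='b': π[6]=3 (border 'abb')
j=7 s[j]='a': k: 3→0; π[7]=1 (border 'a')
j=8 s[j]='b': π[8]=2 (border 'ab')
j=9 s[j]='a': k: 2→0; π[9]=1 (border 'a')
j=10 s[j]='a': k: 1→0; π[10]=1 (border 'a')
j=11 s[j]='b': π[11]=2 (border 'ab')
j=12 s[j]='b': π[12]=3 (border 'abb')
j=13 s[j]='a': k: 3→0; π[13]=1 (border 'a')
j=14 s[j]='b': π[14]=2 (border 'ab')
j=15 s[j]='a': k: 2→0; π[15]=1 (border 'a')
j=16 s[j]='a': k: 1→0; π[16]=1 (border 'a')
j=17 s[j]='a': k: 1→0; π[17]=1 (border 'a')
j=18 s[j]='b': π[18]=2 (border 'ab')
j=19 s[j]='b': π[19]=3 (border 'abb')
j=20 s[j]='b': π[20]=4 (border 'abbb')
j=21 s[j]='a': π[21]=5 (border 'abbba')
j=22 s[j]='a': k: 5→1→0; π[22]=1 (border 'a')
j=23 s[j]='a': k: 1→0; π[23]=1 (border 'a')
j=24 s[j]='a': k: 1→0; π[24]=1 (border 'a')
j=25 s[j]='a': k: 1→0; π[25]=1 (border 'a')
j=26 s[j]='b': π[26]=2 (border 'ab')
j=27 s[j]='a': k: 2→0; π[27]=1 (border 'a')
j=28 s[j]='b': π[28]=2 (border 'ab')
j=29 s[j]='a': k: 2→0; π[29]=1 (border 'a')
j=30 s[j]='b': π[30]=2 (border 'ab')
j=31 s[j]='a': k: 2→0; π[31]=1 (border 'a')
j=32 s[j]='b': π[32]=2 (border 'ab')
j=33 s[j]='a': k: 2→0; π[33]=1 (border 'a')
j=34 s[j]='a': k: 1→0; π[34]=1 (border 'a')
j=35 s[j]='a': k: 1→0; π[35]=1 (border 'a')
j=36 s[j]='b': π[36]=2 (border 'ab')
j=37 s[j]='b': π[37]=3 (border 'abb')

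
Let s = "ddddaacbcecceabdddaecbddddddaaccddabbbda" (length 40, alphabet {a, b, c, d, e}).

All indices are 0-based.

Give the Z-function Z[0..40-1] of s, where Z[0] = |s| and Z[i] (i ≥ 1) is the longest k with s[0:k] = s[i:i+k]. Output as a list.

[40, 3, 2, 1, 0, 0, 0, 0, 0, 0, 0, 0, 0, 0, 0, 3, 2, 1, 0, 0, 0, 0, 4, 4, 7, 3, 2, 1, 0, 0, 0, 0, 2, 1, 0, 0, 0, 0, 1, 0]

Z[0]=40
i=1: i≥r, start 0; Z[1]=3 grow→box=[1,4)
i=2: min(r-i=2, Z[1]=3)=2; Z[2]=2
i=3: min(r-i=1, Z[2]=2)=1; Z[3]=1
i=4: i≥r, start 0; Z[4]=0
i=5: i≥r, start 0; Z[5]=0
i=6: i≥r, start 0; Z[6]=0
i=7: i≥r, start 0; Z[7]=0
i=8: i≥r, start 0; Z[8]=0
i=9: i≥r, start 0; Z[9]=0
i=10: i≥r, start 0; Z[10]=0
i=11: i≥r, start 0; Z[11]=0
i=12: i≥r, start 0; Z[12]=0
i=13: i≥r, start 0; Z[13]=0
i=14: i≥r, start 0; Z[14]=0
i=15: i≥r, start 0; Z[15]=3 grow→box=[15,18)
i=16: min(r-i=2, Z[1]=3)=2; Z[16]=2
i=17: min(r-i=1, Z[2]=2)=1; Z[17]=1
i=18: i≥r, start 0; Z[18]=0
i=19: i≥r, start 0; Z[19]=0
i=20: i≥r, start 0; Z[20]=0
i=21: i≥r, start 0; Z[21]=0
i=22: i≥r, start 0; Z[22]=4 grow→box=[22,26)
i=23: min(r-i=3, Z[1]=3)=3; Z[23]=4 grow→box=[23,27)
i=24: min(r-i=3, Z[1]=3)=3; Z[24]=7 grow→box=[24,31)
i=25: min(r-i=6, Z[1]=3)=3; Z[25]=3
i=26: min(r-i=5, Z[2]=2)=2; Z[26]=2
i=27: min(r-i=4, Z[3]=1)=1; Z[27]=1
i=28: min(r-i=3, Z[4]=0)=0; Z[28]=0
i=29: min(r-i=2, Z[5]=0)=0; Z[29]=0
i=30: min(r-i=1, Z[6]=0)=0; Z[30]=0
i=31: i≥r, start 0; Z[31]=0
i=32: i≥r, start 0; Z[32]=2 grow→box=[32,34)
i=33: min(r-i=1, Z[1]=3)=1; Z[33]=1
i=34: i≥r, start 0; Z[34]=0
i=35: i≥r, start 0; Z[35]=0
i=36: i≥r, start 0; Z[36]=0
i=37: i≥r, start 0; Z[37]=0
i=38: i≥r, start 0; Z[38]=1 grow→box=[38,39)
i=39: i≥r, start 0; Z[39]=0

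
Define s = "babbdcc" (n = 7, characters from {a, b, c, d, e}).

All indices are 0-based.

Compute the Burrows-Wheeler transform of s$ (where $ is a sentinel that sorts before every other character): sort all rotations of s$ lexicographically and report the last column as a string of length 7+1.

cb$abcdb

rank  rotation  last
    0  $babbdcc  c
    1  abbdcc$b  b
    2  babbdcc$  $
    3  bbdcc$ba  a
    4  bdcc$bab  b
    5  c$babbdc  c
    6  cc$babbd  d
    7  dcc$babb  b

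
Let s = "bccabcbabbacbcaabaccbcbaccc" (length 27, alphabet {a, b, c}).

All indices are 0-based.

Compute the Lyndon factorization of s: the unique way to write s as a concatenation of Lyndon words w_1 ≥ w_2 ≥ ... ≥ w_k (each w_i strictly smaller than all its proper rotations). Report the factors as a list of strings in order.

emit factor 1: 'bcc' (i=0, period=3)
emit factor 2: 'abcb' (i=3, period=4)
emit factor 3: 'abbacbc' (i=7, period=7)
emit factor 4: 'aabaccbcbaccc' (i=14, period=13)

["bcc", "abcb", "abbacbc", "aabaccbcbaccc"]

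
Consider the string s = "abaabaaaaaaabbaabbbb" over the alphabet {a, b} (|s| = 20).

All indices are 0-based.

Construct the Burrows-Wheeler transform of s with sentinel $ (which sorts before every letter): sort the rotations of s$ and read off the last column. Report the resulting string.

rank  rotation               last
    0  $abaabaaaaaaabbaabbbb  b
    1  aaaaaaabbaabbbb$abaab  b
    2  aaaaaabbaabbbb$abaaba  a
    3  aaaaabbaabbbb$abaabaa  a
    4  aaaabbaabbbb$abaabaaa  a
    5  aaabbaabbbb$abaabaaaa  a
    6  aabaaaaaaabbaabbbb$ab  b
    7  aabbaabbbb$abaabaaaaa  a
    8  aabbbb$abaabaaaaaaabb  b
    9  abaaaaaaabbaabbbb$aba  a
   10  abaabaaaaaaabbaabbbb$  $
   11  abbaabbbb$abaabaaaaaa  a
   12  abbbb$abaabaaaaaaabba  a
   13  b$abaabaaaaaaabbaabbb  b
   14  baaaaaaabbaabbbb$abaa  a
   15  baabaaaaaaabbaabbbb$a  a
   16  baabbbb$abaabaaaaaaab  b
   17  bb$abaabaaaaaaabbaabb  b
   18  bbaabbbb$abaabaaaaaaa  a
   19  bbb$abaabaaaaaaabbaab  b
   20  bbbb$abaabaaaaaaabbaa  a

bbaaaababa$aabaabbaba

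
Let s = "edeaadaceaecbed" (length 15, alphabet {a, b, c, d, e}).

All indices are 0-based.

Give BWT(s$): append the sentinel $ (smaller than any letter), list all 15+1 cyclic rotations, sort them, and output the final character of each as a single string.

dedaeceaeaedcab$

rank  rotation          last
    0  $edeaadaceaecbed  d
    1  aadaceaecbed$ede  e
    2  aceaecbed$edeaad  d
    3  adaceaecbed$edea  a
    4  aecbed$edeaadace  e
    5  bed$edeaadaceaec  c
    6  cbed$edeaadaceae  e
    7  ceaecbed$edeaada  a
    8  d$edeaadaceaecbe  e
    9  daceaecbed$edeaa  a
   10  deaadaceaecbed$e  e
   11  eaadaceaecbed$ed  d
   12  eaecbed$edeaadac  c
   13  ecbed$edeaadacea  a
   14  ed$edeaadaceaecb  b
   15  edeaadaceaecbed$  $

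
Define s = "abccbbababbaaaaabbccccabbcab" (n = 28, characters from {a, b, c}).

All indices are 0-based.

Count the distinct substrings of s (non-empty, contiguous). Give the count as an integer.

350

rank→(start, suffix):
  0 → (11, 'aaaaabbccccabbcab')
  1 → (12, 'aaaabbccccabbcab')
  2 → (13, 'aaabbccccabbcab')
  3 → (14, 'aabbccccabbcab')
  4 → (26, 'ab')
  5 → (6, 'ababbaaaaabbccccabbcab')
  6 → (8, 'abbaaaaabbccccabbcab')
  7 → (22, 'abbcab')
  8 → (15, 'abbccccabbcab')
  9 → (0, 'abccbbababbaaaaabbccccabbcab')
  10 → (27, 'b')
  11 → (10, 'baaaaabbccccabbcab')
  12 → (5, 'bababbaaaaabbccccabbcab')
  13 → (7, 'babbaaaaabbccccabbcab')
  14 → (9, 'bbaaaaabbccccabbcab')
  15 → (4, 'bbababbaaaaabbccccabbcab')
  16 → (23, 'bbcab')
  17 → (16, 'bbccccabbcab')
  18 → (24, 'bcab')
  19 → (1, 'bccbbababbaaaaabbccccabbcab')
  20 → (17, 'bccccabbcab')
  21 → (25, 'cab')
  22 → (21, 'cabbcab')
  23 → (3, 'cbbababbaaaaabbccccabbcab')
  24 → (20, 'ccabbcab')
  25 → (2, 'ccbbababbaaaaabbccccabbcab')
  26 → (19, 'cccabbcab')
  27 → (18, 'ccccabbcab')

SA = [11, 12, 13, 14, 26, 6, 8, 22, 15, 0, 27, 10, 5, 7, 9, 4, 23, 16, 24, 1, 17, 25, 21, 3, 20, 2, 19, 18]
[i] adj suffixes → lcp
  [1] 11/12 → 4 ('aaaa')
  [2] 12/13 → 3 ('aaa')
  [3] 13/14 → 2 ('aa')
  [4] 14/26 → 1 ('a')
  [5] 26/6 → 2 ('ab')
  [6] 6/8 → 2 ('ab')
  [7] 8/22 → 3 ('abb')
  [8] 22/15 → 4 ('abbc')
  [9] 15/0 → 2 ('ab')
  [10] 0/27 → 0 ('')
  [11] 27/10 → 1 ('b')
  [12] 10/5 → 2 ('ba')
  [13] 5/7 → 3 ('bab')
  [14] 7/9 → 1 ('b')
  [15] 9/4 → 3 ('bba')
  [16] 4/23 → 2 ('bb')
  [17] 23/16 → 3 ('bbc')
  [18] 16/24 → 1 ('b')
  [19] 24/1 → 2 ('bc')
  [20] 1/17 → 3 ('bcc')
  [21] 17/25 → 0 ('')
  [22] 25/21 → 3 ('cab')
  [23] 21/3 → 1 ('c')
  [24] 3/20 → 1 ('c')
  [25] 20/2 → 2 ('cc')
  [26] 2/19 → 2 ('cc')
  [27] 19/18 → 3 ('ccc')

n(n+1)/2 = 28·29/2 = 406
Σ LCP = 0 + 4 + 3 + 2 + 1 + 2 + 2 + 3 + 4 + 2 + 0 + 1 + 2 + 3 + 1 + 3 + 2 + 3 + 1 + 2 + 3 + 0 + 3 + 1 + 1 + 2 + 2 + 3 = 56
distinct = 406 − 56 = 350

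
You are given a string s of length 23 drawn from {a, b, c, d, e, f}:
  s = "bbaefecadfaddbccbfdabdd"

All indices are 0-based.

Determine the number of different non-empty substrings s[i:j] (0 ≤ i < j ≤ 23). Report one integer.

rank | idx | suffix
   0 |  19 | abdd
   1 |  10 | addbccbfdabdd
   2 |   7 | adfaddbccbfdabdd
   3 |   2 | aefecadfaddbccbfdabdd
   4 |   1 | baefecadfaddbccbfdabdd
   5 |   0 | bbaefecadfaddbccbfdabdd
   6 |  13 | bccbfdabdd
   7 |  20 | bdd
   8 |  16 | bfdabdd
   9 |   6 | cadfaddbccbfdabdd
  10 |  15 | cbfdabdd
  11 |  14 | ccbfdabdd
  12 |  22 | d
  13 |  18 | dabdd
  14 |  12 | dbccbfdabdd
  15 |  21 | dd
  16 |  11 | ddbccbfdabdd
  17 |   8 | dfaddbccbfdabdd
  18 |   5 | ecadfaddbccbfdabdd
  19 |   3 | efecadfaddbccbfdabdd
  20 |   9 | faddbccbfdabdd
  21 |  17 | fdabdd
  22 |   4 | fecadfaddbccbfdabdd

SA = [19, 10, 7, 2, 1, 0, 13, 20, 16, 6, 15, 14, 22, 18, 12, 21, 11, 8, 5, 3, 9, 17, 4]
i: (SA[i-1],SA[i]) lcp shared
  1: (19,10) 1 'a'
  2: (10,7) 2 'ad'
  3: (7,2) 1 'a'
  4: (2,1) 0 ''
  5: (1,0) 1 'b'
  6: (0,13) 1 'b'
  7: (13,20) 1 'b'
  8: (20,16) 1 'b'
  9: (16,6) 0 ''
  10: (6,15) 1 'c'
  11: (15,14) 1 'c'
  12: (14,22) 0 ''
  13: (22,18) 1 'd'
  14: (18,12) 1 'd'
  15: (12,21) 1 'd'
  16: (21,11) 2 'dd'
  17: (11,8) 1 'd'
  18: (8,5) 0 ''
  19: (5,3) 1 'e'
  20: (3,9) 0 ''
  21: (9,17) 1 'f'
  22: (17,4) 1 'f'

n(n+1)/2 = 23·24/2 = 276
Σ LCP = 0 + 1 + 2 + 1 + 0 + 1 + 1 + 1 + 1 + 0 + 1 + 1 + 0 + 1 + 1 + 1 + 2 + 1 + 0 + 1 + 0 + 1 + 1 = 19
distinct = 276 − 19 = 257

257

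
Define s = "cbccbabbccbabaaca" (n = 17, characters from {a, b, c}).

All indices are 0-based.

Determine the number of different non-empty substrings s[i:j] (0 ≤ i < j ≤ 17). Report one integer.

rank→(start, suffix):
  0 → (16, 'a')
  1 → (13, 'aaca')
  2 → (11, 'abaaca')
  3 → (5, 'abbccbabaaca')
  4 → (14, 'aca')
  5 → (12, 'baaca')
  6 → (10, 'babaaca')
  7 → (4, 'babbccbabaaca')
  8 → (6, 'bbccbabaaca')
  9 → (7, 'bccbabaaca')
  10 → (1, 'bccbabbccbabaaca')
  11 → (15, 'ca')
  12 → (9, 'cbabaaca')
  13 → (3, 'cbabbccbabaaca')
  14 → (0, 'cbccbabbccbabaaca')
  15 → (8, 'ccbabaaca')
  16 → (2, 'ccbabbccbabaaca')

SA = [16, 13, 11, 5, 14, 12, 10, 4, 6, 7, 1, 15, 9, 3, 0, 8, 2]
rank  pair      lcp
   1  s[16:],s[13:]  1  'a'
   2  s[13:],s[11:]  1  'a'
   3  s[11:],s[5:]  2  'ab'
   4  s[5:],s[14:]  1  'a'
   5  s[14:],s[12:]  0  ''
   6  s[12:],s[10:]  2  'ba'
   7  s[10:],s[4:]  3  'bab'
   8  s[4:],s[6:]  1  'b'
   9  s[6:],s[7:]  1  'b'
  10  s[7:],s[1:]  6  'bccbab'
  11  s[1:],s[15:]  0  ''
  12  s[15:],s[9:]  1  'c'
  13  s[9:],s[3:]  4  'cbab'
  14  s[3:],s[0:]  2  'cb'
  15  s[0:],s[8:]  1  'c'
  16  s[8:],s[2:]  5  'ccbab'

n(n+1)/2 = 17·18/2 = 153
Σ LCP = 0 + 1 + 1 + 2 + 1 + 0 + 2 + 3 + 1 + 1 + 6 + 0 + 1 + 4 + 2 + 1 + 5 = 31
distinct = 153 − 31 = 122

122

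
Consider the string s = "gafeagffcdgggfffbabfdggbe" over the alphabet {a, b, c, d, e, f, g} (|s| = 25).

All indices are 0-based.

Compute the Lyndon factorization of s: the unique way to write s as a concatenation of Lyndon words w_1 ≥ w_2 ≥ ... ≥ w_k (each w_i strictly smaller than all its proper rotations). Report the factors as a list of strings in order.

emit factor 1: 'g' (i=0, period=1)
emit factor 2: 'afeagffcdgggfffb' (i=1, period=16)
emit factor 3: 'abfdggbe' (i=17, period=8)

["g", "afeagffcdgggfffb", "abfdggbe"]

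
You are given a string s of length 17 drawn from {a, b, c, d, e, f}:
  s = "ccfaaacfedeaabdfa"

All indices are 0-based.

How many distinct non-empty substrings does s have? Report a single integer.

138

rank | idx | suffix
   0 |  16 | a
   1 |   3 | aaacfedeaabdfa
   2 |  11 | aabdfa
   3 |   4 | aacfedeaabdfa
   4 |  12 | abdfa
   5 |   5 | acfedeaabdfa
   6 |  13 | bdfa
   7 |   0 | ccfaaacfedeaabdfa
   8 |   1 | cfaaacfedeaabdfa
   9 |   6 | cfedeaabdfa
  10 |   9 | deaabdfa
  11 |  14 | dfa
  12 |  10 | eaabdfa
  13 |   8 | edeaabdfa
  14 |  15 | fa
  15 |   2 | faaacfedeaabdfa
  16 |   7 | fedeaabdfa

SA = [16, 3, 11, 4, 12, 5, 13, 0, 1, 6, 9, 14, 10, 8, 15, 2, 7]
[i] adj suffixes → lcp
  [1] 16/3 → 1 ('a')
  [2] 3/11 → 2 ('aa')
  [3] 11/4 → 2 ('aa')
  [4] 4/12 → 1 ('a')
  [5] 12/5 → 1 ('a')
  [6] 5/13 → 0 ('')
  [7] 13/0 → 0 ('')
  [8] 0/1 → 1 ('c')
  [9] 1/6 → 2 ('cf')
  [10] 6/9 → 0 ('')
  [11] 9/14 → 1 ('d')
  [12] 14/10 → 0 ('')
  [13] 10/8 → 1 ('e')
  [14] 8/15 → 0 ('')
  [15] 15/2 → 2 ('fa')
  [16] 2/7 → 1 ('f')

n(n+1)/2 = 17·18/2 = 153
Σ LCP = 0 + 1 + 2 + 2 + 1 + 1 + 0 + 0 + 1 + 2 + 0 + 1 + 0 + 1 + 0 + 2 + 1 = 15
distinct = 153 − 15 = 138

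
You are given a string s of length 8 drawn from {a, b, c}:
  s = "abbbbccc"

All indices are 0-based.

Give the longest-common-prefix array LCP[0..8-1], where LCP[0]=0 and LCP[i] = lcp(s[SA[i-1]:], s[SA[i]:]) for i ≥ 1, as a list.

[0, 0, 3, 2, 1, 0, 1, 2]

rank→(start, suffix):
  0 → (0, 'abbbbccc')
  1 → (1, 'bbbbccc')
  2 → (2, 'bbbccc')
  3 → (3, 'bbccc')
  4 → (4, 'bccc')
  5 → (7, 'c')
  6 → (6, 'cc')
  7 → (5, 'ccc')

SA = [0, 1, 2, 3, 4, 7, 6, 5]
i: (SA[i-1],SA[i]) lcp shared
  1: (0,1) 0 ''
  2: (1,2) 3 'bbb'
  3: (2,3) 2 'bb'
  4: (3,4) 1 'b'
  5: (4,7) 0 ''
  6: (7,6) 1 'c'
  7: (6,5) 2 'cc'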